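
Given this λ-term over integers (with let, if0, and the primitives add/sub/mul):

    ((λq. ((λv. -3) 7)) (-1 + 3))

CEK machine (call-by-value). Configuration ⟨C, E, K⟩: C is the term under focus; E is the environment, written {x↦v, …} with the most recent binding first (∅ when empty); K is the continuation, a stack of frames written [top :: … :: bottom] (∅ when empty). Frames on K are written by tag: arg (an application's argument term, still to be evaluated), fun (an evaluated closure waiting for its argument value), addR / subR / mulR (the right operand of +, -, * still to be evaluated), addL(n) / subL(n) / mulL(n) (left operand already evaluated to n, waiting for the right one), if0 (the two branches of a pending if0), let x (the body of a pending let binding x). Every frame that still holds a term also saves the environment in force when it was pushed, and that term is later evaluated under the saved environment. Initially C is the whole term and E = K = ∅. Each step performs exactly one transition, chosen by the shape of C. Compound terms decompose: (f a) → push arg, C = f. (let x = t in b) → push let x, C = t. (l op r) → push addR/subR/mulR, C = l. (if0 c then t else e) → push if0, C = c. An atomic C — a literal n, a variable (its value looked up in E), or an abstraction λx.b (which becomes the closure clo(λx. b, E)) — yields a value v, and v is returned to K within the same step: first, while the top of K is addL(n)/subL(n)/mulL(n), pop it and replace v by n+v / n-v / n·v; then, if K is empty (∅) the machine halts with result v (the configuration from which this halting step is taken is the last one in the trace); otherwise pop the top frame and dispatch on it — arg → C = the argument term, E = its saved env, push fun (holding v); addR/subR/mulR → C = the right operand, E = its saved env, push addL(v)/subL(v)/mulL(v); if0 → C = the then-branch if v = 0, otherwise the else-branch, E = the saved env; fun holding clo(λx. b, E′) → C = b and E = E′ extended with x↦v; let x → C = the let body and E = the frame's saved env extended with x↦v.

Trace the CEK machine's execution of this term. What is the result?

[0] ⟨C=((λq. ((λv. -3) 7)) (-1 + 3)); E=∅; K=∅⟩
[1] ⟨C=(λq. ((λv. -3) 7)); E=∅; K=[arg]⟩
[2] ⟨C=(-1 + 3); E=∅; K=[fun]⟩
[3] ⟨C=-1; E=∅; K=[addR :: fun]⟩
[4] ⟨C=3; E=∅; K=[addL(-1) :: fun]⟩
[5] ⟨C=((λv. -3) 7); E={q↦2}; K=∅⟩
[6] ⟨C=(λv. -3); E={q↦2}; K=[arg]⟩
[7] ⟨C=7; E={q↦2}; K=[fun]⟩
[8] ⟨C=-3; E={v↦7, q↦2}; K=∅⟩
→ final value -3

Answer: -3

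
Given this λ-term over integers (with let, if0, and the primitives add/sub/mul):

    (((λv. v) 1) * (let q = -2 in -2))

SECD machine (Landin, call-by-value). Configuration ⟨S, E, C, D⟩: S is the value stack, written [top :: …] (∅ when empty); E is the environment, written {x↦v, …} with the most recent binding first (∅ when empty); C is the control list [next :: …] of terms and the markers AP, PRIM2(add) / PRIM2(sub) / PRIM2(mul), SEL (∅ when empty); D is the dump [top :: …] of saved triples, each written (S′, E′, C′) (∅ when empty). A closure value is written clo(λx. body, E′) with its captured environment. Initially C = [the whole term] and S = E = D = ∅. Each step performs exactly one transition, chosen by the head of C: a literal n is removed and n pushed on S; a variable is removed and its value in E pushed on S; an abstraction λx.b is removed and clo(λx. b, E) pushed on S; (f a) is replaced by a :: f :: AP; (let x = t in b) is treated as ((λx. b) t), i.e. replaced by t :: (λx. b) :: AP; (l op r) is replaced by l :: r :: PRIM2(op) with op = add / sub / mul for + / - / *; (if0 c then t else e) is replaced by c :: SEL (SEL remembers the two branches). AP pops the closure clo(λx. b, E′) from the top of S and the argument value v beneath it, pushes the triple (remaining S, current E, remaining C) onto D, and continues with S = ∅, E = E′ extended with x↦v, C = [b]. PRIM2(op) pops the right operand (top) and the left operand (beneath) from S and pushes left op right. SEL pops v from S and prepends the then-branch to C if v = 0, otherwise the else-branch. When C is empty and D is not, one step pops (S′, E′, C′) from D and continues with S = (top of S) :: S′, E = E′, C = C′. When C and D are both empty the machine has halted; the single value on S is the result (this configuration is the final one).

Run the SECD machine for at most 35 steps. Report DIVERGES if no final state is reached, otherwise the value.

Answer: -2

Execution trace:
0. <S=∅, E=∅, C=[(((λv. v) 1) * (let q = -2 in -2))], D=∅>
1. <S=∅, E=∅, C=[((λv. v) 1) :: (let q = -2 in -2) :: PRIM2(mul)], D=∅>
2. <S=∅, E=∅, C=[1 :: (λv. v) :: AP :: (let q = -2 in -2) :: PRIM2(mul)], D=∅>
3. <S=[1], E=∅, C=[(λv. v) :: AP :: (let q = -2 in -2) :: PRIM2(mul)], D=∅>
4. <S=[clo(λv. v, ∅) :: 1], E=∅, C=[AP :: (let q = -2 in -2) :: PRIM2(mul)], D=∅>
5. <S=∅, E={v↦1}, C=[v], D=[(∅, ∅, [(let q = -2 in -2) :: PRIM2(mul)])]>
6. <S=[1], E={v↦1}, C=∅, D=[(∅, ∅, [(let q = -2 in -2) :: PRIM2(mul)])]>
7. <S=[1], E=∅, C=[(let q = -2 in -2) :: PRIM2(mul)], D=∅>
8. <S=[1], E=∅, C=[-2 :: (λq. -2) :: AP :: PRIM2(mul)], D=∅>
9. <S=[-2 :: 1], E=∅, C=[(λq. -2) :: AP :: PRIM2(mul)], D=∅>
10. <S=[clo(λq. -2, ∅) :: -2 :: 1], E=∅, C=[AP :: PRIM2(mul)], D=∅>
11. <S=∅, E={q↦-2}, C=[-2], D=[([1], ∅, [PRIM2(mul)])]>
12. <S=[-2], E={q↦-2}, C=∅, D=[([1], ∅, [PRIM2(mul)])]>
13. <S=[-2 :: 1], E=∅, C=[PRIM2(mul)], D=∅>
14. <S=[-2], E=∅, C=∅, D=∅>
→ final value -2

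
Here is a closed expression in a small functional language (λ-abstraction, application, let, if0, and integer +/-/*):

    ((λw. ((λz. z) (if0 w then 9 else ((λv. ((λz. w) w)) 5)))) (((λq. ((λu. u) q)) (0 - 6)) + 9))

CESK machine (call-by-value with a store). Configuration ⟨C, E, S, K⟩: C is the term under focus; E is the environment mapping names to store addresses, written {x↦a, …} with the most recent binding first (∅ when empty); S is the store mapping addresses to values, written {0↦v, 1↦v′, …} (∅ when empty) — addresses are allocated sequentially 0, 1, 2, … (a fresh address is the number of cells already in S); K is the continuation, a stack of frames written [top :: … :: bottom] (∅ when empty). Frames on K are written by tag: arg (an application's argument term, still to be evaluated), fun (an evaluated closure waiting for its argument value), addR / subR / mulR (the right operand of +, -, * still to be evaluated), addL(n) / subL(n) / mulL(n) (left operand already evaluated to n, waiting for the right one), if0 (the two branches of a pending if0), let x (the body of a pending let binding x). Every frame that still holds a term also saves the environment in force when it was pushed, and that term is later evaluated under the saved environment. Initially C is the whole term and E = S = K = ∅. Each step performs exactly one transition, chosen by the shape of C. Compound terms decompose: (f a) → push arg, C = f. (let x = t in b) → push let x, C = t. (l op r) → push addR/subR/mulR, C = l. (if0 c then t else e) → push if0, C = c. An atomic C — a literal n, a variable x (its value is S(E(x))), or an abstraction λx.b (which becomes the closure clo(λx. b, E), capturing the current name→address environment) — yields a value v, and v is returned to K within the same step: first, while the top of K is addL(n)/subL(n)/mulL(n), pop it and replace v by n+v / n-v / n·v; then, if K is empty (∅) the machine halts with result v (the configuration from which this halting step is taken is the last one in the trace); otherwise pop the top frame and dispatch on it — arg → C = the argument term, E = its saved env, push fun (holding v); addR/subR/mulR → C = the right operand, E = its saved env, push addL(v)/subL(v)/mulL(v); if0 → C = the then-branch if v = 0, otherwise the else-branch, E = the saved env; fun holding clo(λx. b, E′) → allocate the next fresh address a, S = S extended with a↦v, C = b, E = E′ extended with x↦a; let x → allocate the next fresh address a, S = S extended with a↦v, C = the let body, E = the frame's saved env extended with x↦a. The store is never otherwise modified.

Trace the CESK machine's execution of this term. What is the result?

t=0: <C=((λw. ((λz. z) (if0 w then 9 else ((λv. ((λz. w) w)) 5)))) (((λq. ((λu. u) q)) (0 - 6)) + 9)), E=∅, S=∅, K=∅>
t=1: <C=(λw. ((λz. z) (if0 w then 9 else ((λv. ((λz. w) w)) 5)))), E=∅, S=∅, K=[arg]>
t=2: <C=(((λq. ((λu. u) q)) (0 - 6)) + 9), E=∅, S=∅, K=[fun]>
t=3: <C=((λq. ((λu. u) q)) (0 - 6)), E=∅, S=∅, K=[addR :: fun]>
t=4: <C=(λq. ((λu. u) q)), E=∅, S=∅, K=[arg :: addR :: fun]>
t=5: <C=(0 - 6), E=∅, S=∅, K=[fun :: addR :: fun]>
t=6: <C=0, E=∅, S=∅, K=[subR :: fun :: addR :: fun]>
t=7: <C=6, E=∅, S=∅, K=[subL(0) :: fun :: addR :: fun]>
t=8: <C=((λu. u) q), E={q↦0}, S={0↦-6}, K=[addR :: fun]>
t=9: <C=(λu. u), E={q↦0}, S={0↦-6}, K=[arg :: addR :: fun]>
t=10: <C=q, E={q↦0}, S={0↦-6}, K=[fun :: addR :: fun]>
t=11: <C=u, E={u↦1, q↦0}, S={0↦-6, 1↦-6}, K=[addR :: fun]>
t=12: <C=9, E=∅, S={0↦-6, 1↦-6}, K=[addL(-6) :: fun]>
t=13: <C=((λz. z) (if0 w then 9 else ((λv. ((λz. w) w)) 5))), E={w↦2}, S={0↦-6, 1↦-6, 2↦3}, K=∅>
t=14: <C=(λz. z), E={w↦2}, S={0↦-6, 1↦-6, 2↦3}, K=[arg]>
t=15: <C=(if0 w then 9 else ((λv. ((λz. w) w)) 5)), E={w↦2}, S={0↦-6, 1↦-6, 2↦3}, K=[fun]>
t=16: <C=w, E={w↦2}, S={0↦-6, 1↦-6, 2↦3}, K=[if0 :: fun]>
t=17: <C=((λv. ((λz. w) w)) 5), E={w↦2}, S={0↦-6, 1↦-6, 2↦3}, K=[fun]>
t=18: <C=(λv. ((λz. w) w)), E={w↦2}, S={0↦-6, 1↦-6, 2↦3}, K=[arg :: fun]>
t=19: <C=5, E={w↦2}, S={0↦-6, 1↦-6, 2↦3}, K=[fun :: fun]>
t=20: <C=((λz. w) w), E={v↦3, w↦2}, S={0↦-6, 1↦-6, 2↦3, 3↦5}, K=[fun]>
t=21: <C=(λz. w), E={v↦3, w↦2}, S={0↦-6, 1↦-6, 2↦3, 3↦5}, K=[arg :: fun]>
t=22: <C=w, E={v↦3, w↦2}, S={0↦-6, 1↦-6, 2↦3, 3↦5}, K=[fun :: fun]>
t=23: <C=w, E={z↦4, v↦3, w↦2}, S={0↦-6, 1↦-6, 2↦3, 3↦5, 4↦3}, K=[fun]>
t=24: <C=z, E={z↦5, w↦2}, S={0↦-6, 1↦-6, 2↦3, 3↦5, 4↦3, 5↦3}, K=∅>
→ final value 3

Answer: 3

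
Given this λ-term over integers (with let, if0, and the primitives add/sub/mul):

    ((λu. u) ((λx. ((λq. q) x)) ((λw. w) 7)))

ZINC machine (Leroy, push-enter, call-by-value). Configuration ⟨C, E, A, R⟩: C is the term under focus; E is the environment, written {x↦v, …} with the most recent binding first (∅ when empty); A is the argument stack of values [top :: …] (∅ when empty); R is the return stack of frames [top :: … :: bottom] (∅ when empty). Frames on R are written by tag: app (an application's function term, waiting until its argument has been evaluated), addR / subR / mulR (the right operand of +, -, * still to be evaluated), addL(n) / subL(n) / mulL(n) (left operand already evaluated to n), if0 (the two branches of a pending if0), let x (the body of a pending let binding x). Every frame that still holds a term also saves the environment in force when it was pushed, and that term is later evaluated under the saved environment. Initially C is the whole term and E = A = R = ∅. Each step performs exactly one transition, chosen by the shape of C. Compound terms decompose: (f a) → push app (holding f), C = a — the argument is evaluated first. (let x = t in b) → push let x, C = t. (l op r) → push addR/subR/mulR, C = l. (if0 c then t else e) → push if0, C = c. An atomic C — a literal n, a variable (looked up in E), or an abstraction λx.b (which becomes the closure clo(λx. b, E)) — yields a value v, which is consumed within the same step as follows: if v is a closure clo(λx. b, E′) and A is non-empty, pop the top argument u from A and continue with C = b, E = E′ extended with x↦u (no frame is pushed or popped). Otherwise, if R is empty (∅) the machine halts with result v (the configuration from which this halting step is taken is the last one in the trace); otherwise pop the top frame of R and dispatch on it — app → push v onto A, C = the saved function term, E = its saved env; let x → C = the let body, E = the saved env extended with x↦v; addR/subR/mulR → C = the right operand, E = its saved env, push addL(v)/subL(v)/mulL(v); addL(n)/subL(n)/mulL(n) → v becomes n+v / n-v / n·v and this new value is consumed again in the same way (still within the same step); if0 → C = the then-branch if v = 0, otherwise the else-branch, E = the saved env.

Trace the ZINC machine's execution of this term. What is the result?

t=0: ⟨C=((λu. u) ((λx. ((λq. q) x)) ((λw. w) 7))); E=∅; A=∅; R=∅⟩
t=1: ⟨C=((λx. ((λq. q) x)) ((λw. w) 7)); E=∅; A=∅; R=[app]⟩
t=2: ⟨C=((λw. w) 7); E=∅; A=∅; R=[app :: app]⟩
t=3: ⟨C=7; E=∅; A=∅; R=[app :: app :: app]⟩
t=4: ⟨C=(λw. w); E=∅; A=[7]; R=[app :: app]⟩
t=5: ⟨C=w; E={w↦7}; A=∅; R=[app :: app]⟩
t=6: ⟨C=(λx. ((λq. q) x)); E=∅; A=[7]; R=[app]⟩
t=7: ⟨C=((λq. q) x); E={x↦7}; A=∅; R=[app]⟩
t=8: ⟨C=x; E={x↦7}; A=∅; R=[app :: app]⟩
t=9: ⟨C=(λq. q); E={x↦7}; A=[7]; R=[app]⟩
t=10: ⟨C=q; E={q↦7, x↦7}; A=∅; R=[app]⟩
t=11: ⟨C=(λu. u); E=∅; A=[7]; R=∅⟩
t=12: ⟨C=u; E={u↦7}; A=∅; R=∅⟩
→ final value 7

Answer: 7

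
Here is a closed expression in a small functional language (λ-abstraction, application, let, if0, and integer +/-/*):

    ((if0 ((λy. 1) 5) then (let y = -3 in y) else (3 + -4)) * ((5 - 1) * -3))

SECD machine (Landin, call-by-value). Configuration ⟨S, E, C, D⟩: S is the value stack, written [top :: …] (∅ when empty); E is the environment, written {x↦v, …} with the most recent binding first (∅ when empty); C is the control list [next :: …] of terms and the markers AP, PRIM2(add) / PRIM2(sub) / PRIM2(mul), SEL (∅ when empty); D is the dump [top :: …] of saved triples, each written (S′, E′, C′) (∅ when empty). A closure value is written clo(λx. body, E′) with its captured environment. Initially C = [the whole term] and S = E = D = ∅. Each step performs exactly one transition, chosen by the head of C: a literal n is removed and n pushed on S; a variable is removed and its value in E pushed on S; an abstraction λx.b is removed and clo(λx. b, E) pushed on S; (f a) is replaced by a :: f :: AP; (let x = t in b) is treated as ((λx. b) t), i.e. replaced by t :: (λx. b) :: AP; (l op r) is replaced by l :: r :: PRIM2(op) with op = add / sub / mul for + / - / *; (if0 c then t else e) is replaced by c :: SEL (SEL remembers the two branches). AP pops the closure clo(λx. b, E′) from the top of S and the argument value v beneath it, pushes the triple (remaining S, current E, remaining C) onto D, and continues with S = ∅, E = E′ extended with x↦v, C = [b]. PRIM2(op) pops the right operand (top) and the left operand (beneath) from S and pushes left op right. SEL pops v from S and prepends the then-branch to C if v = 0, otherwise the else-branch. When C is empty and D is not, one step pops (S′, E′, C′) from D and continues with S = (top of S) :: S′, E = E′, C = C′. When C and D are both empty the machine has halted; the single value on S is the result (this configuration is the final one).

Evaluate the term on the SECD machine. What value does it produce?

Answer: 12

Machine steps:
t=0: ⟨S=∅; E=∅; C=[((if0 ((λy. 1) 5) then (let y = -3 in y) else (3 + -4)) * ((5 - 1) * -3))]; D=∅⟩
t=1: ⟨S=∅; E=∅; C=[(if0 ((λy. 1) 5) then (let y = -3 in y) else (3 + -4)) :: ((5 - 1) * -3) :: PRIM2(mul)]; D=∅⟩
t=2: ⟨S=∅; E=∅; C=[((λy. 1) 5) :: SEL :: ((5 - 1) * -3) :: PRIM2(mul)]; D=∅⟩
t=3: ⟨S=∅; E=∅; C=[5 :: (λy. 1) :: AP :: SEL :: ((5 - 1) * -3) :: PRIM2(mul)]; D=∅⟩
t=4: ⟨S=[5]; E=∅; C=[(λy. 1) :: AP :: SEL :: ((5 - 1) * -3) :: PRIM2(mul)]; D=∅⟩
t=5: ⟨S=[clo(λy. 1, ∅) :: 5]; E=∅; C=[AP :: SEL :: ((5 - 1) * -3) :: PRIM2(mul)]; D=∅⟩
t=6: ⟨S=∅; E={y↦5}; C=[1]; D=[(∅, ∅, [SEL :: ((5 - 1) * -3) :: PRIM2(mul)])]⟩
t=7: ⟨S=[1]; E={y↦5}; C=∅; D=[(∅, ∅, [SEL :: ((5 - 1) * -3) :: PRIM2(mul)])]⟩
t=8: ⟨S=[1]; E=∅; C=[SEL :: ((5 - 1) * -3) :: PRIM2(mul)]; D=∅⟩
t=9: ⟨S=∅; E=∅; C=[(3 + -4) :: ((5 - 1) * -3) :: PRIM2(mul)]; D=∅⟩
t=10: ⟨S=∅; E=∅; C=[3 :: -4 :: PRIM2(add) :: ((5 - 1) * -3) :: PRIM2(mul)]; D=∅⟩
t=11: ⟨S=[3]; E=∅; C=[-4 :: PRIM2(add) :: ((5 - 1) * -3) :: PRIM2(mul)]; D=∅⟩
t=12: ⟨S=[-4 :: 3]; E=∅; C=[PRIM2(add) :: ((5 - 1) * -3) :: PRIM2(mul)]; D=∅⟩
t=13: ⟨S=[-1]; E=∅; C=[((5 - 1) * -3) :: PRIM2(mul)]; D=∅⟩
t=14: ⟨S=[-1]; E=∅; C=[(5 - 1) :: -3 :: PRIM2(mul) :: PRIM2(mul)]; D=∅⟩
t=15: ⟨S=[-1]; E=∅; C=[5 :: 1 :: PRIM2(sub) :: -3 :: PRIM2(mul) :: PRIM2(mul)]; D=∅⟩
t=16: ⟨S=[5 :: -1]; E=∅; C=[1 :: PRIM2(sub) :: -3 :: PRIM2(mul) :: PRIM2(mul)]; D=∅⟩
t=17: ⟨S=[1 :: 5 :: -1]; E=∅; C=[PRIM2(sub) :: -3 :: PRIM2(mul) :: PRIM2(mul)]; D=∅⟩
t=18: ⟨S=[4 :: -1]; E=∅; C=[-3 :: PRIM2(mul) :: PRIM2(mul)]; D=∅⟩
t=19: ⟨S=[-3 :: 4 :: -1]; E=∅; C=[PRIM2(mul) :: PRIM2(mul)]; D=∅⟩
t=20: ⟨S=[-12 :: -1]; E=∅; C=[PRIM2(mul)]; D=∅⟩
t=21: ⟨S=[12]; E=∅; C=∅; D=∅⟩
→ final value 12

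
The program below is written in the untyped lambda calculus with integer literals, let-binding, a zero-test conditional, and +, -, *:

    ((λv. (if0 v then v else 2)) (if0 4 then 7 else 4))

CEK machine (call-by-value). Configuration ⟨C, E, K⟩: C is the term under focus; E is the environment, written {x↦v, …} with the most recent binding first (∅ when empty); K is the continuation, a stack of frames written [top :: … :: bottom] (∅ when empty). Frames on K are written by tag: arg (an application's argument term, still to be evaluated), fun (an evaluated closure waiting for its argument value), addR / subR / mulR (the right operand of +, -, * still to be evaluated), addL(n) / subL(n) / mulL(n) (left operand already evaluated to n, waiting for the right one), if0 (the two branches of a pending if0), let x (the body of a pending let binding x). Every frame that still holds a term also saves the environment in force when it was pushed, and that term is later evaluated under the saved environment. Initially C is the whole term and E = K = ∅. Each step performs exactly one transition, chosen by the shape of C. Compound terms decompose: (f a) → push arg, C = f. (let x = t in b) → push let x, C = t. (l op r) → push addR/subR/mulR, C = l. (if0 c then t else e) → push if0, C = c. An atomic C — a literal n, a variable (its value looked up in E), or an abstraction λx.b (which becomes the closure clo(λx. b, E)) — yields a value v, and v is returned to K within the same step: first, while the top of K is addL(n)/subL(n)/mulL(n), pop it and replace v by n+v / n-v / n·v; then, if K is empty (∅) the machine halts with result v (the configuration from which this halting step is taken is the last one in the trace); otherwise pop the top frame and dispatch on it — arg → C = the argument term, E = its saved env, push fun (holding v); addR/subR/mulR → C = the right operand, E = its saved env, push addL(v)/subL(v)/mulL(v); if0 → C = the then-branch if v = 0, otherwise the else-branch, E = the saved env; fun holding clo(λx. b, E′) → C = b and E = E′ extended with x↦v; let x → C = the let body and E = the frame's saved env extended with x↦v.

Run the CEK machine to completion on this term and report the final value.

Answer: 2

Machine steps:
0. ⟨C=((λv. (if0 v then v else 2)) (if0 4 then 7 else 4)); E=∅; K=∅⟩
1. ⟨C=(λv. (if0 v then v else 2)); E=∅; K=[arg]⟩
2. ⟨C=(if0 4 then 7 else 4); E=∅; K=[fun]⟩
3. ⟨C=4; E=∅; K=[if0 :: fun]⟩
4. ⟨C=4; E=∅; K=[fun]⟩
5. ⟨C=(if0 v then v else 2); E={v↦4}; K=∅⟩
6. ⟨C=v; E={v↦4}; K=[if0]⟩
7. ⟨C=2; E={v↦4}; K=∅⟩
→ final value 2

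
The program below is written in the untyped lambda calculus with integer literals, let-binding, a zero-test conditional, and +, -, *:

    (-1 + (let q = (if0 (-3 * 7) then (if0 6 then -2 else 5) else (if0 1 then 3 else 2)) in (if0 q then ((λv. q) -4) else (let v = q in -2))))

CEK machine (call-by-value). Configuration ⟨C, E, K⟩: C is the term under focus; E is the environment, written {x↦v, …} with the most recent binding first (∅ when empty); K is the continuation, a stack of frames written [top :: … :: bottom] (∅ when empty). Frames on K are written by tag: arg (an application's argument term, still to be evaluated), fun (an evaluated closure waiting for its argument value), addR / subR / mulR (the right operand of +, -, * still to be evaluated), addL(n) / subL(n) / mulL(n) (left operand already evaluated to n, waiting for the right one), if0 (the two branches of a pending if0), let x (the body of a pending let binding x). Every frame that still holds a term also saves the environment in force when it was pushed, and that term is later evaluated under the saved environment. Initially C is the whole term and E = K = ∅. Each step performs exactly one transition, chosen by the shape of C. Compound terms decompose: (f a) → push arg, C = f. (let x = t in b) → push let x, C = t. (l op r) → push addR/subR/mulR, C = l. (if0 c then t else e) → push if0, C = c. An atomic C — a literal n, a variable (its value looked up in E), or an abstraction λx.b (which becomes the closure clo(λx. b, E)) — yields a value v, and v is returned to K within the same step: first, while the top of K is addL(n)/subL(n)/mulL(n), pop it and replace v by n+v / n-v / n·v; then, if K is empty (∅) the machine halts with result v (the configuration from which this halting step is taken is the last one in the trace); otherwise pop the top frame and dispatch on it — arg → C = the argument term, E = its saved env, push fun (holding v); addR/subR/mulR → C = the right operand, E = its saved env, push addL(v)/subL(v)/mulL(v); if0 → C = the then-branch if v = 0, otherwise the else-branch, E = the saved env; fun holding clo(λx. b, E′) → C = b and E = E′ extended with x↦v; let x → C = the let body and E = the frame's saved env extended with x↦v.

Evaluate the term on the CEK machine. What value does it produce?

Answer: -3

Execution trace:
0. [C=(-1 + (let q = (if0 (-3 * 7) then (if0 6 then -2 else 5) else (if0 1 then 3 else 2)) in (if0 q then ((λv. q) -4) else (let v = q in -2)))) | E=∅ | K=∅]
1. [C=-1 | E=∅ | K=[addR]]
2. [C=(let q = (if0 (-3 * 7) then (if0 6 then -2 else 5) else (if0 1 then 3 else 2)) in (if0 q then ((λv. q) -4) else (let v = q in -2))) | E=∅ | K=[addL(-1)]]
3. [C=(if0 (-3 * 7) then (if0 6 then -2 else 5) else (if0 1 then 3 else 2)) | E=∅ | K=[let q :: addL(-1)]]
4. [C=(-3 * 7) | E=∅ | K=[if0 :: let q :: addL(-1)]]
5. [C=-3 | E=∅ | K=[mulR :: if0 :: let q :: addL(-1)]]
6. [C=7 | E=∅ | K=[mulL(-3) :: if0 :: let q :: addL(-1)]]
7. [C=(if0 1 then 3 else 2) | E=∅ | K=[let q :: addL(-1)]]
8. [C=1 | E=∅ | K=[if0 :: let q :: addL(-1)]]
9. [C=2 | E=∅ | K=[let q :: addL(-1)]]
10. [C=(if0 q then ((λv. q) -4) else (let v = q in -2)) | E={q↦2} | K=[addL(-1)]]
11. [C=q | E={q↦2} | K=[if0 :: addL(-1)]]
12. [C=(let v = q in -2) | E={q↦2} | K=[addL(-1)]]
13. [C=q | E={q↦2} | K=[let v :: addL(-1)]]
14. [C=-2 | E={v↦2, q↦2} | K=[addL(-1)]]
→ final value -3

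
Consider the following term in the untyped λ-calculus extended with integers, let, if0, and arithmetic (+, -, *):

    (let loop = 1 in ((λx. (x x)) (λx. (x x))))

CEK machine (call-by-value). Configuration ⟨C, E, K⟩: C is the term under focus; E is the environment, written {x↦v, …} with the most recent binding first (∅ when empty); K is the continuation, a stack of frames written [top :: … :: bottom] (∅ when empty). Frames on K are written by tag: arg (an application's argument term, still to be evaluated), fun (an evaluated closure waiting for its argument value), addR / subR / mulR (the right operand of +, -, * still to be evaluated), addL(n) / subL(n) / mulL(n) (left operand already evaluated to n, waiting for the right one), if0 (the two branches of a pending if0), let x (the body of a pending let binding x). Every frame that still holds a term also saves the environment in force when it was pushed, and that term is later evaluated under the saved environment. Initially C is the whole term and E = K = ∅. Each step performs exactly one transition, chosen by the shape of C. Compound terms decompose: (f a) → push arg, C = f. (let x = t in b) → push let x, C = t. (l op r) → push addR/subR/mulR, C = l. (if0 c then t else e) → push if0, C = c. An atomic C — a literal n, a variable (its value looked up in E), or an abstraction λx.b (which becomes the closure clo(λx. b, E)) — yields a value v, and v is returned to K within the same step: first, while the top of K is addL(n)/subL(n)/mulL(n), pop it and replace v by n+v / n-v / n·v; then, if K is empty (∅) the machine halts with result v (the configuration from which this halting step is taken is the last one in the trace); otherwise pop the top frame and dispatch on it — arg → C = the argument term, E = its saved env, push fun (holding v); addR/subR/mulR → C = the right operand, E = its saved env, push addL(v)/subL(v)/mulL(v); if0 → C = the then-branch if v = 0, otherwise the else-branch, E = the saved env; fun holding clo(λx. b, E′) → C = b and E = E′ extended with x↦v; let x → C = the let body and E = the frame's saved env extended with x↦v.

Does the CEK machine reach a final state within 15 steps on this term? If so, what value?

step 0: [C=(let loop = 1 in ((λx. (x x)) (λx. (x x)))) | E=∅ | K=∅]
step 1: [C=1 | E=∅ | K=[let loop]]
step 2: [C=((λx. (x x)) (λx. (x x))) | E={loop↦1} | K=∅]
step 3: [C=(λx. (x x)) | E={loop↦1} | K=[arg]]
step 4: [C=(λx. (x x)) | E={loop↦1} | K=[fun]]
step 5: [C=(x x) | E={x↦clo(λx. (x x), {loop↦1}), loop↦1} | K=∅]
step 6: [C=x | E={x↦clo(λx. (x x), {loop↦1}), loop↦1} | K=[arg]]
step 7: [C=x | E={x↦clo(λx. (x x), {loop↦1}), loop↦1} | K=[fun]]
… configuration repeats with period 3 (steps 5–7 recur indefinitely) …

Answer: DIVERGES (no final state within 15 steps)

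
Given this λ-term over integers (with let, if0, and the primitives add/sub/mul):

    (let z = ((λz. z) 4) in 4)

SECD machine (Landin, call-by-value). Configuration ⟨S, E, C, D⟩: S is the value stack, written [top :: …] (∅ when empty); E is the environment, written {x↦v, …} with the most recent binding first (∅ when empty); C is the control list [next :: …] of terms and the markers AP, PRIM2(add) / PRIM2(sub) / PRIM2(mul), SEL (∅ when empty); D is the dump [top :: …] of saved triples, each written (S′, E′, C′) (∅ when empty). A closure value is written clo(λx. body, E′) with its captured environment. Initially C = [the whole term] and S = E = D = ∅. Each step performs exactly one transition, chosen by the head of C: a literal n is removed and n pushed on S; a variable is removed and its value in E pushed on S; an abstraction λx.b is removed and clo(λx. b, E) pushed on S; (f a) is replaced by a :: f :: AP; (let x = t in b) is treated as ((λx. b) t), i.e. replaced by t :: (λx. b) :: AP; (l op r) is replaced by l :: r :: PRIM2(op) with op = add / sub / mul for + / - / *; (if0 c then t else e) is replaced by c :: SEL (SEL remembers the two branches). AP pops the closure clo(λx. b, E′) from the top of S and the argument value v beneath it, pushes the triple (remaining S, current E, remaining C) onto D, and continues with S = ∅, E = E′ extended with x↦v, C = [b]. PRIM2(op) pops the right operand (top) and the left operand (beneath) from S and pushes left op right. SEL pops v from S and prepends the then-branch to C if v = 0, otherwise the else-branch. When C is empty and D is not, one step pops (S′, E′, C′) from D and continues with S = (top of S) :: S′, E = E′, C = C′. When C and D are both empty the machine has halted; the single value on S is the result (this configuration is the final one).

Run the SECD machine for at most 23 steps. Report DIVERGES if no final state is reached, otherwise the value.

0. [S=∅ | E=∅ | C=[(let z = ((λz. z) 4) in 4)] | D=∅]
1. [S=∅ | E=∅ | C=[((λz. z) 4) :: (λz. 4) :: AP] | D=∅]
2. [S=∅ | E=∅ | C=[4 :: (λz. z) :: AP :: (λz. 4) :: AP] | D=∅]
3. [S=[4] | E=∅ | C=[(λz. z) :: AP :: (λz. 4) :: AP] | D=∅]
4. [S=[clo(λz. z, ∅) :: 4] | E=∅ | C=[AP :: (λz. 4) :: AP] | D=∅]
5. [S=∅ | E={z↦4} | C=[z] | D=[(∅, ∅, [(λz. 4) :: AP])]]
6. [S=[4] | E={z↦4} | C=∅ | D=[(∅, ∅, [(λz. 4) :: AP])]]
7. [S=[4] | E=∅ | C=[(λz. 4) :: AP] | D=∅]
8. [S=[clo(λz. 4, ∅) :: 4] | E=∅ | C=[AP] | D=∅]
9. [S=∅ | E={z↦4} | C=[4] | D=[(∅, ∅, ∅)]]
10. [S=[4] | E={z↦4} | C=∅ | D=[(∅, ∅, ∅)]]
11. [S=[4] | E=∅ | C=∅ | D=∅]
→ final value 4

Answer: 4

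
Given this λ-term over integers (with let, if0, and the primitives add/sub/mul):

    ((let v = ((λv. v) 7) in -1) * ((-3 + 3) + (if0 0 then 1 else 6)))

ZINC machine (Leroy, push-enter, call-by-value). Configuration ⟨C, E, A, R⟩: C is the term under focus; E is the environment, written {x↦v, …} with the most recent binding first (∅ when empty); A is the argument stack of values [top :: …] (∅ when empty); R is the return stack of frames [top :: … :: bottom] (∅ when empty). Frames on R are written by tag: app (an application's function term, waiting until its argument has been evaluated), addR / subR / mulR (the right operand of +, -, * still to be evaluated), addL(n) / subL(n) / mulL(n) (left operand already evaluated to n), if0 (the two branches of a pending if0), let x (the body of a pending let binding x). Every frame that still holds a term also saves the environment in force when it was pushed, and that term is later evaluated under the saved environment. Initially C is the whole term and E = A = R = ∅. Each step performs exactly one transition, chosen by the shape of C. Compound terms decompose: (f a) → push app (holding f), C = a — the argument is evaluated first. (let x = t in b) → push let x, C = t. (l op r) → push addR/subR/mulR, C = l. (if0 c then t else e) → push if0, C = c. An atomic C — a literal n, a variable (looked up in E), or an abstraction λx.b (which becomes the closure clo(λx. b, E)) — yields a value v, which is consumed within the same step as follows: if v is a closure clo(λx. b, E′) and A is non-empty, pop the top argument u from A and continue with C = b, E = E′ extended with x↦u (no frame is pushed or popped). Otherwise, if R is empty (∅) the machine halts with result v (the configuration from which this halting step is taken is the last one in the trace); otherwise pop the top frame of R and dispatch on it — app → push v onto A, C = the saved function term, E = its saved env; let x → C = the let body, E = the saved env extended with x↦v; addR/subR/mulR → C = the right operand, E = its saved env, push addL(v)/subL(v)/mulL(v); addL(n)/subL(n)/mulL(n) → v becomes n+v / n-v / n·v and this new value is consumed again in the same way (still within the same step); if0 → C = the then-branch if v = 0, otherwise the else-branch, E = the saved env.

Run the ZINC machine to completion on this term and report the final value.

t=0: ⟨C=((let v = ((λv. v) 7) in -1) * ((-3 + 3) + (if0 0 then 1 else 6))); E=∅; A=∅; R=∅⟩
t=1: ⟨C=(let v = ((λv. v) 7) in -1); E=∅; A=∅; R=[mulR]⟩
t=2: ⟨C=((λv. v) 7); E=∅; A=∅; R=[let v :: mulR]⟩
t=3: ⟨C=7; E=∅; A=∅; R=[app :: let v :: mulR]⟩
t=4: ⟨C=(λv. v); E=∅; A=[7]; R=[let v :: mulR]⟩
t=5: ⟨C=v; E={v↦7}; A=∅; R=[let v :: mulR]⟩
t=6: ⟨C=-1; E={v↦7}; A=∅; R=[mulR]⟩
t=7: ⟨C=((-3 + 3) + (if0 0 then 1 else 6)); E=∅; A=∅; R=[mulL(-1)]⟩
t=8: ⟨C=(-3 + 3); E=∅; A=∅; R=[addR :: mulL(-1)]⟩
t=9: ⟨C=-3; E=∅; A=∅; R=[addR :: addR :: mulL(-1)]⟩
t=10: ⟨C=3; E=∅; A=∅; R=[addL(-3) :: addR :: mulL(-1)]⟩
t=11: ⟨C=(if0 0 then 1 else 6); E=∅; A=∅; R=[addL(0) :: mulL(-1)]⟩
t=12: ⟨C=0; E=∅; A=∅; R=[if0 :: addL(0) :: mulL(-1)]⟩
t=13: ⟨C=1; E=∅; A=∅; R=[addL(0) :: mulL(-1)]⟩
→ final value -1

Answer: -1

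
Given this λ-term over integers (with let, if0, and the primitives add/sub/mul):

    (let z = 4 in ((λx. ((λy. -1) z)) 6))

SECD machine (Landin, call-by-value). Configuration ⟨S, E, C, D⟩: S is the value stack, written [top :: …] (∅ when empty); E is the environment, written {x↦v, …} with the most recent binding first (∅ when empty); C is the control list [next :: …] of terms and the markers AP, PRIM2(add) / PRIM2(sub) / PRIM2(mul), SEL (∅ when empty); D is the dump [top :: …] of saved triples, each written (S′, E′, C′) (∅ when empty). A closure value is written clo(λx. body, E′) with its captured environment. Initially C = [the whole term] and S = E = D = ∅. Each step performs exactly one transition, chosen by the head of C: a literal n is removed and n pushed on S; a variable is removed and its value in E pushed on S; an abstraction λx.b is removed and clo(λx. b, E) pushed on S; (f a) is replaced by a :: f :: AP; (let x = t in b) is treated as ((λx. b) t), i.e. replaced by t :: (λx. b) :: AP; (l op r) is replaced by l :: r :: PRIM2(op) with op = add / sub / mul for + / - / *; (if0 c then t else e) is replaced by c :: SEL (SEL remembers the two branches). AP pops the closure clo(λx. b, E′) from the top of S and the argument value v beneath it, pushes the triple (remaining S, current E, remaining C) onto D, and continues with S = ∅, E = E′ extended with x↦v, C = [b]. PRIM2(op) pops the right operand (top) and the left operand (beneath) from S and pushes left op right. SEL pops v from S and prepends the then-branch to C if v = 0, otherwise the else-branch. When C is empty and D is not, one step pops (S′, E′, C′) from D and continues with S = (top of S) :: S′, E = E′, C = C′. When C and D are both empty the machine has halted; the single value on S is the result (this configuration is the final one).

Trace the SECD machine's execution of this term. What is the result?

Answer: -1

Derivation:
[0] <S=∅, E=∅, C=[(let z = 4 in ((λx. ((λy. -1) z)) 6))], D=∅>
[1] <S=∅, E=∅, C=[4 :: (λz. ((λx. ((λy. -1) z)) 6)) :: AP], D=∅>
[2] <S=[4], E=∅, C=[(λz. ((λx. ((λy. -1) z)) 6)) :: AP], D=∅>
[3] <S=[clo(λz. ((λx. ((λy. -1) z)) 6), ∅) :: 4], E=∅, C=[AP], D=∅>
[4] <S=∅, E={z↦4}, C=[((λx. ((λy. -1) z)) 6)], D=[(∅, ∅, ∅)]>
[5] <S=∅, E={z↦4}, C=[6 :: (λx. ((λy. -1) z)) :: AP], D=[(∅, ∅, ∅)]>
[6] <S=[6], E={z↦4}, C=[(λx. ((λy. -1) z)) :: AP], D=[(∅, ∅, ∅)]>
[7] <S=[clo(λx. ((λy. -1) z), {z↦4}) :: 6], E={z↦4}, C=[AP], D=[(∅, ∅, ∅)]>
[8] <S=∅, E={x↦6, z↦4}, C=[((λy. -1) z)], D=[(∅, {z↦4}, ∅) :: (∅, ∅, ∅)]>
[9] <S=∅, E={x↦6, z↦4}, C=[z :: (λy. -1) :: AP], D=[(∅, {z↦4}, ∅) :: (∅, ∅, ∅)]>
[10] <S=[4], E={x↦6, z↦4}, C=[(λy. -1) :: AP], D=[(∅, {z↦4}, ∅) :: (∅, ∅, ∅)]>
[11] <S=[clo(λy. -1, {x↦6, z↦4}) :: 4], E={x↦6, z↦4}, C=[AP], D=[(∅, {z↦4}, ∅) :: (∅, ∅, ∅)]>
[12] <S=∅, E={y↦4, x↦6, z↦4}, C=[-1], D=[(∅, {x↦6, z↦4}, ∅) :: (∅, {z↦4}, ∅) :: (∅, ∅, ∅)]>
[13] <S=[-1], E={y↦4, x↦6, z↦4}, C=∅, D=[(∅, {x↦6, z↦4}, ∅) :: (∅, {z↦4}, ∅) :: (∅, ∅, ∅)]>
[14] <S=[-1], E={x↦6, z↦4}, C=∅, D=[(∅, {z↦4}, ∅) :: (∅, ∅, ∅)]>
[15] <S=[-1], E={z↦4}, C=∅, D=[(∅, ∅, ∅)]>
[16] <S=[-1], E=∅, C=∅, D=∅>
→ final value -1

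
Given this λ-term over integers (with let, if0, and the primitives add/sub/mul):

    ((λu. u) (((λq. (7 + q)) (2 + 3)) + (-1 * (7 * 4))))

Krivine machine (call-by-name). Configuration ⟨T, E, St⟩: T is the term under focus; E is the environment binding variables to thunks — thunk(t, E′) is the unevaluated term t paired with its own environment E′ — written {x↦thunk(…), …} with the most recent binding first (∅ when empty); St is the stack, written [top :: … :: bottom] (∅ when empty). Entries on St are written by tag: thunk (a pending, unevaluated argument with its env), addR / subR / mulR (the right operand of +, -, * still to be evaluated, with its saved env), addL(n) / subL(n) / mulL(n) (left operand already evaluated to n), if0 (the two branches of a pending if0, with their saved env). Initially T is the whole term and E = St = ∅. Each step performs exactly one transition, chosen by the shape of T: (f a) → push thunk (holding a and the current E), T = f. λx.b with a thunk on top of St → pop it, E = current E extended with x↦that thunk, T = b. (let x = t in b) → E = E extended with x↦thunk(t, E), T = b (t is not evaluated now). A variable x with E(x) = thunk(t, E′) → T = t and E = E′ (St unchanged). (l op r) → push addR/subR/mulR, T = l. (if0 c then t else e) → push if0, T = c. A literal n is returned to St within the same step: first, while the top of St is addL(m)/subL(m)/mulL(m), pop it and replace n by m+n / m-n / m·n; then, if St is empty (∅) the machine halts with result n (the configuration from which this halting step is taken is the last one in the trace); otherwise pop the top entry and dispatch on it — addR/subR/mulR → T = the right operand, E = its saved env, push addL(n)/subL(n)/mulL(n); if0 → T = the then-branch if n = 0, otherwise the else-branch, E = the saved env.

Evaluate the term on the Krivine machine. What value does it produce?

t=0: ⟨T=((λu. u) (((λq. (7 + q)) (2 + 3)) + (-1 * (7 * 4)))); E=∅; St=∅⟩
t=1: ⟨T=(λu. u); E=∅; St=[thunk]⟩
t=2: ⟨T=u; E={u↦thunk((((λq. (7 + q)) (2 + 3)) + (-1 * (7 * 4))), ∅)}; St=∅⟩
t=3: ⟨T=(((λq. (7 + q)) (2 + 3)) + (-1 * (7 * 4))); E=∅; St=∅⟩
t=4: ⟨T=((λq. (7 + q)) (2 + 3)); E=∅; St=[addR]⟩
t=5: ⟨T=(λq. (7 + q)); E=∅; St=[thunk :: addR]⟩
t=6: ⟨T=(7 + q); E={q↦thunk((2 + 3), ∅)}; St=[addR]⟩
t=7: ⟨T=7; E={q↦thunk((2 + 3), ∅)}; St=[addR :: addR]⟩
t=8: ⟨T=q; E={q↦thunk((2 + 3), ∅)}; St=[addL(7) :: addR]⟩
t=9: ⟨T=(2 + 3); E=∅; St=[addL(7) :: addR]⟩
t=10: ⟨T=2; E=∅; St=[addR :: addL(7) :: addR]⟩
t=11: ⟨T=3; E=∅; St=[addL(2) :: addL(7) :: addR]⟩
t=12: ⟨T=(-1 * (7 * 4)); E=∅; St=[addL(12)]⟩
t=13: ⟨T=-1; E=∅; St=[mulR :: addL(12)]⟩
t=14: ⟨T=(7 * 4); E=∅; St=[mulL(-1) :: addL(12)]⟩
t=15: ⟨T=7; E=∅; St=[mulR :: mulL(-1) :: addL(12)]⟩
t=16: ⟨T=4; E=∅; St=[mulL(7) :: mulL(-1) :: addL(12)]⟩
→ final value -16

Answer: -16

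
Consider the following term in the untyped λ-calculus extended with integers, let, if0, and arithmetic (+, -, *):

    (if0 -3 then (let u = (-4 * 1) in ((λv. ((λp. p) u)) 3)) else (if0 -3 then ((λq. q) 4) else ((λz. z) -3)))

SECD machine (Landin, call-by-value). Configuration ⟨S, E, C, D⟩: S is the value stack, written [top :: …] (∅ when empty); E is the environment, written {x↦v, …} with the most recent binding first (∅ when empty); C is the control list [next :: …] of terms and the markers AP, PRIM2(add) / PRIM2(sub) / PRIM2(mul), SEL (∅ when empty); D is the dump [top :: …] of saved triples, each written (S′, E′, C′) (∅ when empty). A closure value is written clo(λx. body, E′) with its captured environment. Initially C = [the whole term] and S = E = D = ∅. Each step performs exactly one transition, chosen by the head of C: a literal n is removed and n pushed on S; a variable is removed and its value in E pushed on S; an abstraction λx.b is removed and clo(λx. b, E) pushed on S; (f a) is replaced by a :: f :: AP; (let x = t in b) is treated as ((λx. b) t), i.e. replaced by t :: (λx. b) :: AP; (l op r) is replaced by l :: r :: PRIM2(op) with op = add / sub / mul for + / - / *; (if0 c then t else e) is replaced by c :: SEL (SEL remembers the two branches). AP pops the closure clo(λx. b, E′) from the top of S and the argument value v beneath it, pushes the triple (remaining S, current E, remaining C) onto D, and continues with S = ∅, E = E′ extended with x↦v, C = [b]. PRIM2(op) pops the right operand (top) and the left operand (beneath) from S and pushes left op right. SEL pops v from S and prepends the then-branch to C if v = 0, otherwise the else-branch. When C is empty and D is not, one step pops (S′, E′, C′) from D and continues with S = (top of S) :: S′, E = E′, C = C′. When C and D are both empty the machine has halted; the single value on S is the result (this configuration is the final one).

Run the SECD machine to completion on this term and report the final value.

step 0: <S=∅, E=∅, C=[(if0 -3 then (let u = (-4 * 1) in ((λv. ((λp. p) u)) 3)) else (if0 -3 then ((λq. q) 4) else ((λz. z) -3)))], D=∅>
step 1: <S=∅, E=∅, C=[-3 :: SEL], D=∅>
step 2: <S=[-3], E=∅, C=[SEL], D=∅>
step 3: <S=∅, E=∅, C=[(if0 -3 then ((λq. q) 4) else ((λz. z) -3))], D=∅>
step 4: <S=∅, E=∅, C=[-3 :: SEL], D=∅>
step 5: <S=[-3], E=∅, C=[SEL], D=∅>
step 6: <S=∅, E=∅, C=[((λz. z) -3)], D=∅>
step 7: <S=∅, E=∅, C=[-3 :: (λz. z) :: AP], D=∅>
step 8: <S=[-3], E=∅, C=[(λz. z) :: AP], D=∅>
step 9: <S=[clo(λz. z, ∅) :: -3], E=∅, C=[AP], D=∅>
step 10: <S=∅, E={z↦-3}, C=[z], D=[(∅, ∅, ∅)]>
step 11: <S=[-3], E={z↦-3}, C=∅, D=[(∅, ∅, ∅)]>
step 12: <S=[-3], E=∅, C=∅, D=∅>
→ final value -3

Answer: -3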